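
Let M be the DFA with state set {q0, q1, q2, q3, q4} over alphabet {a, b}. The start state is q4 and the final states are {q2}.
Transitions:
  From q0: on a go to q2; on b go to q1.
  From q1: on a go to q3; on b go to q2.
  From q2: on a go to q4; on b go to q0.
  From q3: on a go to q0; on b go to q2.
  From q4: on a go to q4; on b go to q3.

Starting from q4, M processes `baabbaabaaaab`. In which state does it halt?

q4 --b--> q3
q3 --a--> q0
q0 --a--> q2
q2 --b--> q0
q0 --b--> q1
q1 --a--> q3
q3 --a--> q0
q0 --b--> q1
q1 --a--> q3
q3 --a--> q0
q0 --a--> q2
q2 --a--> q4
q4 --b--> q3

q3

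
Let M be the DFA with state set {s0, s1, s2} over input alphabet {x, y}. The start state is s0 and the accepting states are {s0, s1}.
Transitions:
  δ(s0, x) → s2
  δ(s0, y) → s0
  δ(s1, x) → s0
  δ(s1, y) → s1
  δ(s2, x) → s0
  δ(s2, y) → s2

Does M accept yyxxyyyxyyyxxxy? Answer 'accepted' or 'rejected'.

accepted

s0 --y--> s0
s0 --y--> s0
s0 --x--> s2
s2 --x--> s0
s0 --y--> s0
s0 --y--> s0
s0 --y--> s0
s0 --x--> s2
s2 --y--> s2
s2 --y--> s2
s2 --y--> s2
s2 --x--> s0
s0 --x--> s2
s2 --x--> s0
s0 --y--> s0
End in state s0, which is an accepting state.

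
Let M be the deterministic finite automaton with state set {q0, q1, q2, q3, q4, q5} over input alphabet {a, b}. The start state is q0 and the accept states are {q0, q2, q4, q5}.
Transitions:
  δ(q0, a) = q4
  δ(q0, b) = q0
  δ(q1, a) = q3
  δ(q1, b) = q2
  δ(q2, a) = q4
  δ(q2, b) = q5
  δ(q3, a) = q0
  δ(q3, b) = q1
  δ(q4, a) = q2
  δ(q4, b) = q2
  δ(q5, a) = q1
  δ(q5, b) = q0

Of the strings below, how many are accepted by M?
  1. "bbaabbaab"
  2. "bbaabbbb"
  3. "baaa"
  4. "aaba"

"bbaabbaab": accepted
"bbaabbbb": accepted
"baaa": accepted
"aaba": rejected

3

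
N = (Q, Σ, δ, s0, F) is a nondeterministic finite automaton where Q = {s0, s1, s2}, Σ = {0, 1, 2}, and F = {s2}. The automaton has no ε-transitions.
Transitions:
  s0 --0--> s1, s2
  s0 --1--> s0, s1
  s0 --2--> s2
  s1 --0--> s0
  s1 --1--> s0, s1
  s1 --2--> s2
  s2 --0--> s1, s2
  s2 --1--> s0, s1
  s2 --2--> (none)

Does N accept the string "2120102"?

accepted

Start: {s0}
read 2: {s2}
read 1: {s0, s1}
read 2: {s2}
read 0: {s1, s2}
read 1: {s0, s1}
read 0: {s0, s1, s2}
read 2: {s2}
Reachable ∩ accepting = {s2} — nonempty.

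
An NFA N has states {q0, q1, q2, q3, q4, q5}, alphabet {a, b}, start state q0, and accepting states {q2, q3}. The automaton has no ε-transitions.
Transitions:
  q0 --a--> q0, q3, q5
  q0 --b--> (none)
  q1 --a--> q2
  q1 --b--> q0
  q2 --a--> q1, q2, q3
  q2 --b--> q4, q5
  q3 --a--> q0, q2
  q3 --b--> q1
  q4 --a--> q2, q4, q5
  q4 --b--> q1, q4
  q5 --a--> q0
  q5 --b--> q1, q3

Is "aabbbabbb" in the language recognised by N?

rejected

Start: {q0}
read a: {q0, q3, q5}
read a: {q0, q2, q3, q5}
read b: {q1, q3, q4, q5}
read b: {q0, q1, q3, q4}
read b: {q0, q1, q4}
read a: {q0, q2, q3, q4, q5}
read b: {q1, q3, q4, q5}
read b: {q0, q1, q3, q4}
read b: {q0, q1, q4}
Reachable ∩ accepting = {} — empty.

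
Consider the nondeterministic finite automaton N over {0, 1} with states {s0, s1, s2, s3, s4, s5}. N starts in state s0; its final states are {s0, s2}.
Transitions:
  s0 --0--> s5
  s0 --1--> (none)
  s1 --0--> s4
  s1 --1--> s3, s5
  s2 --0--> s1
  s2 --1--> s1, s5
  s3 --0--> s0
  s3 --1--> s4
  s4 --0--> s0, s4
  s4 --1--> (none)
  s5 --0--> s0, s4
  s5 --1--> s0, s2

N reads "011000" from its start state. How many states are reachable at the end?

3

Start: {s0}
read 0: {s5}
read 1: {s0, s2}
read 1: {s1, s5}
read 0: {s0, s4}
read 0: {s0, s4, s5}
read 0: {s0, s4, s5}
Final reachable set {s0, s4, s5} has 3 states.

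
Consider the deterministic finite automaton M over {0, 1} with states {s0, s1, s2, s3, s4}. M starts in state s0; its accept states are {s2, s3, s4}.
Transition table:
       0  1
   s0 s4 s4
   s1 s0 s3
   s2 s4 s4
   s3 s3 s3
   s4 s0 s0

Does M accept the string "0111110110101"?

accepted

s0 --0--> s4
s4 --1--> s0
s0 --1--> s4
s4 --1--> s0
s0 --1--> s4
s4 --1--> s0
s0 --0--> s4
s4 --1--> s0
s0 --1--> s4
s4 --0--> s0
s0 --1--> s4
s4 --0--> s0
s0 --1--> s4
End in state s4, which is an accepting state.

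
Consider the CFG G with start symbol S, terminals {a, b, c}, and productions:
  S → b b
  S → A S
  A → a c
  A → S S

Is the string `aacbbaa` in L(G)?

no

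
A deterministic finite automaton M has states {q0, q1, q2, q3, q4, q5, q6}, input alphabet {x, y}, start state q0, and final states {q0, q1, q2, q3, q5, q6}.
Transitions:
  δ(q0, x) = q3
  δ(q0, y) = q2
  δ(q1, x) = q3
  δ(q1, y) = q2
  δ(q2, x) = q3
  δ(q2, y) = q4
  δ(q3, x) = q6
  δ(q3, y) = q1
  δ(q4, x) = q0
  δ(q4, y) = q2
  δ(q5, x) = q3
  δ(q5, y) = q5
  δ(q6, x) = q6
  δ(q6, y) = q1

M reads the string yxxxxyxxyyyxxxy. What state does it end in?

q1

q0 --y--> q2
q2 --x--> q3
q3 --x--> q6
q6 --x--> q6
q6 --x--> q6
q6 --y--> q1
q1 --x--> q3
q3 --x--> q6
q6 --y--> q1
q1 --y--> q2
q2 --y--> q4
q4 --x--> q0
q0 --x--> q3
q3 --x--> q6
q6 --y--> q1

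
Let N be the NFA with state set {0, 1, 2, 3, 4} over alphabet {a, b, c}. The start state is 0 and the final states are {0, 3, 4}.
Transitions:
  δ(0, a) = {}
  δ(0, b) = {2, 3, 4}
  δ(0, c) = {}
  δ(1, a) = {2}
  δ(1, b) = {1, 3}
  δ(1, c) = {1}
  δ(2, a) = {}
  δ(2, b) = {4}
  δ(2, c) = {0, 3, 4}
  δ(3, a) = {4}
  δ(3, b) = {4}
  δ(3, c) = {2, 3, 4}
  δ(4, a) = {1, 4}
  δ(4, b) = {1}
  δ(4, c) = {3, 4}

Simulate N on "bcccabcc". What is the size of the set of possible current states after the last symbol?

Start: {0}
read b: {2, 3, 4}
read c: {0, 2, 3, 4}
read c: {0, 2, 3, 4}
read c: {0, 2, 3, 4}
read a: {1, 4}
read b: {1, 3}
read c: {1, 2, 3, 4}
read c: {0, 1, 2, 3, 4}
Final reachable set {0, 1, 2, 3, 4} has 5 states.

5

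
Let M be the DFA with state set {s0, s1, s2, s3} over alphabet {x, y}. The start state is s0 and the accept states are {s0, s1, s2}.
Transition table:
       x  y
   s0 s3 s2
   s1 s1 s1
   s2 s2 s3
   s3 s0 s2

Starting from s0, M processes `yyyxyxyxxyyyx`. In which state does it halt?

s0 --y--> s2
s2 --y--> s3
s3 --y--> s2
s2 --x--> s2
s2 --y--> s3
s3 --x--> s0
s0 --y--> s2
s2 --x--> s2
s2 --x--> s2
s2 --y--> s3
s3 --y--> s2
s2 --y--> s3
s3 --x--> s0

s0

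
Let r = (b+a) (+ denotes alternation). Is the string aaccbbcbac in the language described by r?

no

Neither b nor a matches aaccbbcbac.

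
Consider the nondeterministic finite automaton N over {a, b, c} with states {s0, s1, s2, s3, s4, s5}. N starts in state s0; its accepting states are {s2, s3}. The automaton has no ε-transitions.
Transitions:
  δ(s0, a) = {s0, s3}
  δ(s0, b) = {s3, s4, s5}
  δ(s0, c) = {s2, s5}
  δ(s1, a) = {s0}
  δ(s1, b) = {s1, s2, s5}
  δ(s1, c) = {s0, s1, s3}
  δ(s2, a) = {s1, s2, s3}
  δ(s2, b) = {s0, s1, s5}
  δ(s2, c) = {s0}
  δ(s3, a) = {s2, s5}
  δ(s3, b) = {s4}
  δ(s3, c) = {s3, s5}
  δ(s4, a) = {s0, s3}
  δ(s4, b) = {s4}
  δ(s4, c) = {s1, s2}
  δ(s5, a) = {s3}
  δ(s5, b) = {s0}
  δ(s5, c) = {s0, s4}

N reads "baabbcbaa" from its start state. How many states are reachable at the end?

5

Start: {s0}
read b: {s3, s4, s5}
read a: {s0, s2, s3, s5}
read a: {s0, s1, s2, s3, s5}
read b: {s0, s1, s2, s3, s4, s5}
read b: {s0, s1, s2, s3, s4, s5}
read c: {s0, s1, s2, s3, s4, s5}
read b: {s0, s1, s2, s3, s4, s5}
read a: {s0, s1, s2, s3, s5}
read a: {s0, s1, s2, s3, s5}
Final reachable set {s0, s1, s2, s3, s5} has 5 states.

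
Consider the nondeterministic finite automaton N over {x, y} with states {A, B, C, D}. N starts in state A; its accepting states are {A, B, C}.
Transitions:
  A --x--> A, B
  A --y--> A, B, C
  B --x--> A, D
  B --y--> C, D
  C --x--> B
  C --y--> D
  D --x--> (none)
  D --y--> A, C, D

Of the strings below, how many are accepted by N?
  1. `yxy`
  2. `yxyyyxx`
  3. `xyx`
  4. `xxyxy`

4

`yxy`: accepted
`yxyyyxx`: accepted
`xyx`: accepted
`xxyxy`: accepted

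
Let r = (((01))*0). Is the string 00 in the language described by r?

no

No split of 00 into u·v has ((01))* matching u and 0 matching v.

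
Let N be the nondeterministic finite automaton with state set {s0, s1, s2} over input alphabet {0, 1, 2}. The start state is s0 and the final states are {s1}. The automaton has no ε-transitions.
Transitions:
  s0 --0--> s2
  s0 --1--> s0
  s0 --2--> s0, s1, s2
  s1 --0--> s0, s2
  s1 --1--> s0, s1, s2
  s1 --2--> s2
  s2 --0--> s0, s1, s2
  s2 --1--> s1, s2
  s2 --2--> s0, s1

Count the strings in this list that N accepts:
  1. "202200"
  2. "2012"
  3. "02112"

3

"202200": accepted
"2012": accepted
"02112": accepted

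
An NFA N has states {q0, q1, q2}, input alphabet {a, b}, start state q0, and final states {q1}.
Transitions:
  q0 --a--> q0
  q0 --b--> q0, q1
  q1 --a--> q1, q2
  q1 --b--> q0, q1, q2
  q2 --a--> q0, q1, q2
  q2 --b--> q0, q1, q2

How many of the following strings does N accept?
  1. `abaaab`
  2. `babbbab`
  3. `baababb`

3

`abaaab`: accepted
`babbbab`: accepted
`baababb`: accepted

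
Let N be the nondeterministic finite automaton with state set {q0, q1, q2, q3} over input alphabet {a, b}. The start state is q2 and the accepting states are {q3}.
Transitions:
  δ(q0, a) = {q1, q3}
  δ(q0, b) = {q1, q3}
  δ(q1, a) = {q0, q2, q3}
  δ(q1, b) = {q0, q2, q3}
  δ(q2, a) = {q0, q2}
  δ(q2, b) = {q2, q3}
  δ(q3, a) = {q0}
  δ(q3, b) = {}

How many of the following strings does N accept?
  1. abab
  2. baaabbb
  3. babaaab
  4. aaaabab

abab: accepted
baaabbb: accepted
babaaab: accepted
aaaabab: accepted

4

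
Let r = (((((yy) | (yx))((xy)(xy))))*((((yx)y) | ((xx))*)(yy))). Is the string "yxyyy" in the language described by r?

Split as ε·yxyyy: ((((yy)|(yx))((xy)(xy))))* matches ε and ((((yx)y)|((xx))*)(yy)) matches yxyyy.

yes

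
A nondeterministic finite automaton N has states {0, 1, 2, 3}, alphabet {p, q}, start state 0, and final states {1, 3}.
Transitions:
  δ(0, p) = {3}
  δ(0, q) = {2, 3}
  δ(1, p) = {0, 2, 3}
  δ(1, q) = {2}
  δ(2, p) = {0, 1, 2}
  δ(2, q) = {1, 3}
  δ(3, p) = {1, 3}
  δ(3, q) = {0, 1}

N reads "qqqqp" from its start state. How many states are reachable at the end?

Start: {0}
read q: {2, 3}
read q: {0, 1, 3}
read q: {0, 1, 2, 3}
read q: {0, 1, 2, 3}
read p: {0, 1, 2, 3}
Final reachable set {0, 1, 2, 3} has 4 states.

4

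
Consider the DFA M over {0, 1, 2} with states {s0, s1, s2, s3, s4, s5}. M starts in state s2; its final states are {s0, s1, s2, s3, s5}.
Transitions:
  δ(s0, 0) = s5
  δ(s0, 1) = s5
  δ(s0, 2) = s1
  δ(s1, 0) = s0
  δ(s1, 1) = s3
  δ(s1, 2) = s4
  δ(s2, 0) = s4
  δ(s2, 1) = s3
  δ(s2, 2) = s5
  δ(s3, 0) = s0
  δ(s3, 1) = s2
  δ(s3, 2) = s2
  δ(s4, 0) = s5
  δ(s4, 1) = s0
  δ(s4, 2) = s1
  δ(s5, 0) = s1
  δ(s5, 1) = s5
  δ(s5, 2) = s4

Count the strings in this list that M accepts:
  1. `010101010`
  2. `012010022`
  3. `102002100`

2

`010101010`: accepted
`012010022`: rejected
`102002100`: accepted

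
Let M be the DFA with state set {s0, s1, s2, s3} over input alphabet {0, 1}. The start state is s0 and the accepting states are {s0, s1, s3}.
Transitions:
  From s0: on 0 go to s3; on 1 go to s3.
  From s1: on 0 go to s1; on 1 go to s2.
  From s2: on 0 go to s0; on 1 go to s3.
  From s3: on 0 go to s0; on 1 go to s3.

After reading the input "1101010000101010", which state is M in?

s0

s0 --1--> s3
s3 --1--> s3
s3 --0--> s0
s0 --1--> s3
s3 --0--> s0
s0 --1--> s3
s3 --0--> s0
s0 --0--> s3
s3 --0--> s0
s0 --0--> s3
s3 --1--> s3
s3 --0--> s0
s0 --1--> s3
s3 --0--> s0
s0 --1--> s3
s3 --0--> s0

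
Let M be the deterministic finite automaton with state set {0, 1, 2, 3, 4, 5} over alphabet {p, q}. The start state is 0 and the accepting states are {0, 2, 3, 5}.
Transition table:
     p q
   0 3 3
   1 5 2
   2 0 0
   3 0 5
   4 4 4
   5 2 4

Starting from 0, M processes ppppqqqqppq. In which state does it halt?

0 --p--> 3
3 --p--> 0
0 --p--> 3
3 --p--> 0
0 --q--> 3
3 --q--> 5
5 --q--> 4
4 --q--> 4
4 --p--> 4
4 --p--> 4
4 --q--> 4

4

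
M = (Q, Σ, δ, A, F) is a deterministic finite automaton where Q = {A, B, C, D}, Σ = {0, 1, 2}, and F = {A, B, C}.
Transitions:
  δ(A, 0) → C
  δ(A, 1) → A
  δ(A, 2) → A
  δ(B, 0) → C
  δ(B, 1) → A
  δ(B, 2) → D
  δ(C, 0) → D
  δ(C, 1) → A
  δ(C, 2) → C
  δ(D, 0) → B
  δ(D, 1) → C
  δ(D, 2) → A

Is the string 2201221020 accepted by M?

A --2--> A
A --2--> A
A --0--> C
C --1--> A
A --2--> A
A --2--> A
A --1--> A
A --0--> C
C --2--> C
C --0--> D
End in state D, which is not an accepting state.

rejected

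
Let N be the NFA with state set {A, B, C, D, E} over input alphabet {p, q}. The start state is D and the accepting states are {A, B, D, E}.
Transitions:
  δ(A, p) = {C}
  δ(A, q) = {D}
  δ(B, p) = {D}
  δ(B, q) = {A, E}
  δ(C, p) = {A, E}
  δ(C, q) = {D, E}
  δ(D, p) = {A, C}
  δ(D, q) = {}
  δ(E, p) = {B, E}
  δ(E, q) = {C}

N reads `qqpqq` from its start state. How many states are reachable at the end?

0

Start: {D}
read q: {}
The reachable set is empty and stays empty for the remaining 4 symbols.
Final reachable set {} has 0 states.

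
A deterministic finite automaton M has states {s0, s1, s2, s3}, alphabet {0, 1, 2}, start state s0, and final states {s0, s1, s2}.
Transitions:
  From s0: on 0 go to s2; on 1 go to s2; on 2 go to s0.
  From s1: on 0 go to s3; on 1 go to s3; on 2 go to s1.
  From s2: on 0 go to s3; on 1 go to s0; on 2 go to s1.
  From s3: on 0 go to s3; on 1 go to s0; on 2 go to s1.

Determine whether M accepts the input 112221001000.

rejected

s0 --1--> s2
s2 --1--> s0
s0 --2--> s0
s0 --2--> s0
s0 --2--> s0
s0 --1--> s2
s2 --0--> s3
s3 --0--> s3
s3 --1--> s0
s0 --0--> s2
s2 --0--> s3
s3 --0--> s3
End in state s3, which is not an accepting state.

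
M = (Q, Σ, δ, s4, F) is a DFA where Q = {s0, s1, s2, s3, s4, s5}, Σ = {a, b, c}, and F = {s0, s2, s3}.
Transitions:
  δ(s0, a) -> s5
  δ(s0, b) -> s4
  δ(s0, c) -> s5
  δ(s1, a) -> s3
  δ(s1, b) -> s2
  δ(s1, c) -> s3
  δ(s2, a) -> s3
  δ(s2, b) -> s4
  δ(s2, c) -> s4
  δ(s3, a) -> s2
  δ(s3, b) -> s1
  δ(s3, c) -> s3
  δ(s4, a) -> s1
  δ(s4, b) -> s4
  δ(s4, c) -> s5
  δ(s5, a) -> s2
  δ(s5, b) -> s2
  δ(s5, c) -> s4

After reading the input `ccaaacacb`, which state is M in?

s4 --c--> s5
s5 --c--> s4
s4 --a--> s1
s1 --a--> s3
s3 --a--> s2
s2 --c--> s4
s4 --a--> s1
s1 --c--> s3
s3 --b--> s1

s1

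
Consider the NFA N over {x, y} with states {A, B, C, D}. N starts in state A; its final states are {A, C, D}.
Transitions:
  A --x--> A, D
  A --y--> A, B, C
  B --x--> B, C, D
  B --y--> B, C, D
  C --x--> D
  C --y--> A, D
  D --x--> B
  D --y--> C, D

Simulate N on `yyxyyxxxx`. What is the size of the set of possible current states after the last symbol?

Start: {A}
read y: {A, B, C}
read y: {A, B, C, D}
read x: {A, B, C, D}
read y: {A, B, C, D}
read y: {A, B, C, D}
read x: {A, B, C, D}
read x: {A, B, C, D}
read x: {A, B, C, D}
read x: {A, B, C, D}
Final reachable set {A, B, C, D} has 4 states.

4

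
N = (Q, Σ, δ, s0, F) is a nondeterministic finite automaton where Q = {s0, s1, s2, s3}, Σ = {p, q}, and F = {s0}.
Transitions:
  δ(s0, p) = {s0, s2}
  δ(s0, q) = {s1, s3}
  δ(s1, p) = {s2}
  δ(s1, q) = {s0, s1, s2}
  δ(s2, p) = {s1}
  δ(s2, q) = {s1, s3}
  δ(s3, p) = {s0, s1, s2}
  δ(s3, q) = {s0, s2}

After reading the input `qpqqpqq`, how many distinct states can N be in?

Start: {s0}
read q: {s1, s3}
read p: {s0, s1, s2}
read q: {s0, s1, s2, s3}
read q: {s0, s1, s2, s3}
read p: {s0, s1, s2}
read q: {s0, s1, s2, s3}
read q: {s0, s1, s2, s3}
Final reachable set {s0, s1, s2, s3} has 4 states.

4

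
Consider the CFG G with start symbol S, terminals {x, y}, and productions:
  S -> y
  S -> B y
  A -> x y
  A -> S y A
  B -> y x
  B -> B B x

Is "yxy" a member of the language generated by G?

S ⇒ By ⇒ yxy

yes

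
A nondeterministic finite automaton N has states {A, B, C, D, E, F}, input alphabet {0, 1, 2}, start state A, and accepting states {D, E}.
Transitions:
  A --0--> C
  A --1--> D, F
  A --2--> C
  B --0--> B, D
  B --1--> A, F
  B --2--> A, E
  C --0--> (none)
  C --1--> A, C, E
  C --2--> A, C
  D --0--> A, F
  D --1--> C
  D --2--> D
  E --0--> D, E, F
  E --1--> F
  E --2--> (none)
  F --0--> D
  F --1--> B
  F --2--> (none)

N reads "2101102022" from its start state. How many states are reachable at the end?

3

Start: {A}
read 2: {C}
read 1: {A, C, E}
read 0: {C, D, E, F}
read 1: {A, B, C, E, F}
read 1: {A, B, C, D, E, F}
read 0: {A, B, C, D, E, F}
read 2: {A, C, D, E}
read 0: {A, C, D, E, F}
read 2: {A, C, D}
read 2: {A, C, D}
Final reachable set {A, C, D} has 3 states.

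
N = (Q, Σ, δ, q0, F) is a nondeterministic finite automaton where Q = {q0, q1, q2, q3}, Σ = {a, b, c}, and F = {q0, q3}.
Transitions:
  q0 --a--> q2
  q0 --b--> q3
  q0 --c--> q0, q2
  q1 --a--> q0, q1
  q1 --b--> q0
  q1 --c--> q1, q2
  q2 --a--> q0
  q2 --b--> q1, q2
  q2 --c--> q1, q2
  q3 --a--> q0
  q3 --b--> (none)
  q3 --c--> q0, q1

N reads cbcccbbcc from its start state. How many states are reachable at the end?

3

Start: {q0}
read c: {q0, q2}
read b: {q1, q2, q3}
read c: {q0, q1, q2}
read c: {q0, q1, q2}
read c: {q0, q1, q2}
read b: {q0, q1, q2, q3}
read b: {q0, q1, q2, q3}
read c: {q0, q1, q2}
read c: {q0, q1, q2}
Final reachable set {q0, q1, q2} has 3 states.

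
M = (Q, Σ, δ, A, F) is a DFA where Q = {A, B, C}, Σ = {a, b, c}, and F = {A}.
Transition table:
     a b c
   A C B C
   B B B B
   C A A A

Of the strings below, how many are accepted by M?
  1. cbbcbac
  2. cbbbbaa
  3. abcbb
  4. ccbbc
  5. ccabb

0

cbbcbac: rejected
cbbbbaa: rejected
abcbb: rejected
ccbbc: rejected
ccabb: rejected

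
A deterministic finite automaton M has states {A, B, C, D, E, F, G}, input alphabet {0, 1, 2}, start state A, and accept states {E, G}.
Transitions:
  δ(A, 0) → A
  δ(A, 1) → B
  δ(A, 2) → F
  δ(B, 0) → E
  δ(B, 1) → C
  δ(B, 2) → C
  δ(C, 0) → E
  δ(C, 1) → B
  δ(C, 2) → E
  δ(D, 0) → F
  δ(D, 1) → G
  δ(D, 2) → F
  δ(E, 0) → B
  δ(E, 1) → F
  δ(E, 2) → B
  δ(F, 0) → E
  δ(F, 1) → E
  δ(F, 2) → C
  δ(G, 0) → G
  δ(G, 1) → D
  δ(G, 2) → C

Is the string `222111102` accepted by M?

A --2--> F
F --2--> C
C --2--> E
E --1--> F
F --1--> E
E --1--> F
F --1--> E
E --0--> B
B --2--> C
End in state C, which is not an accepting state.

rejected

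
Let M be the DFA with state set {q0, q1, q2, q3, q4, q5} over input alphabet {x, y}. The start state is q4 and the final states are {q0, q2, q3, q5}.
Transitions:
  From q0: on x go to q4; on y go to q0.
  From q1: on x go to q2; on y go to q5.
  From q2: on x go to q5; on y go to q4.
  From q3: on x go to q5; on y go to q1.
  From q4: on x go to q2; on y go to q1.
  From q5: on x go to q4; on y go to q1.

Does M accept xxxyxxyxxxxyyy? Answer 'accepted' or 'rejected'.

accepted

q4 --x--> q2
q2 --x--> q5
q5 --x--> q4
q4 --y--> q1
q1 --x--> q2
q2 --x--> q5
q5 --y--> q1
q1 --x--> q2
q2 --x--> q5
q5 --x--> q4
q4 --x--> q2
q2 --y--> q4
q4 --y--> q1
q1 --y--> q5
End in state q5, which is an accepting state.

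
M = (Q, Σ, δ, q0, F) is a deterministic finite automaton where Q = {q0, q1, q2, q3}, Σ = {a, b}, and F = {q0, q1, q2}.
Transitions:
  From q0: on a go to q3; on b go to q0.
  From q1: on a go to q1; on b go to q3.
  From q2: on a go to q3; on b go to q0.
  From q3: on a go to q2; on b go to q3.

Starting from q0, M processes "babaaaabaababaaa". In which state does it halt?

q3

q0 --b--> q0
q0 --a--> q3
q3 --b--> q3
q3 --a--> q2
q2 --a--> q3
q3 --a--> q2
q2 --a--> q3
q3 --b--> q3
q3 --a--> q2
q2 --a--> q3
q3 --b--> q3
q3 --a--> q2
q2 --b--> q0
q0 --a--> q3
q3 --a--> q2
q2 --a--> q3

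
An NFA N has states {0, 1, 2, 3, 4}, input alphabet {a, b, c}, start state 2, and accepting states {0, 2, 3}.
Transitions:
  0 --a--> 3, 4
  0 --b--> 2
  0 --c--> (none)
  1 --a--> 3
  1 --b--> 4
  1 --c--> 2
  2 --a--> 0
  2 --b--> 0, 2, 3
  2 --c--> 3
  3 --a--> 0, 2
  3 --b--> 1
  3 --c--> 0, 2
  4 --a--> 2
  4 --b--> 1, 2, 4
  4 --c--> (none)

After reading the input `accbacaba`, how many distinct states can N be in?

Start: {2}
read a: {0}
read c: {}
The reachable set is empty and stays empty for the remaining 7 symbols.
Final reachable set {} has 0 states.

0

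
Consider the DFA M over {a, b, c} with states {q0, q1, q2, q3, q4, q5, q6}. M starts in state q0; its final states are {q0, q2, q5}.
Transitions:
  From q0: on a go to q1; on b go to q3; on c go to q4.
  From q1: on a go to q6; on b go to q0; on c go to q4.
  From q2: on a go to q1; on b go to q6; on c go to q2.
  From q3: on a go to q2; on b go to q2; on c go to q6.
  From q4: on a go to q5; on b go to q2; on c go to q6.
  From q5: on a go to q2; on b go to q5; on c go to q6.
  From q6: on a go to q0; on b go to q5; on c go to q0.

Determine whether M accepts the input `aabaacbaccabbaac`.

q0 --a--> q1
q1 --a--> q6
q6 --b--> q5
q5 --a--> q2
q2 --a--> q1
q1 --c--> q4
q4 --b--> q2
q2 --a--> q1
q1 --c--> q4
q4 --c--> q6
q6 --a--> q0
q0 --b--> q3
q3 --b--> q2
q2 --a--> q1
q1 --a--> q6
q6 --c--> q0
End in state q0, which is an accepting state.

accepted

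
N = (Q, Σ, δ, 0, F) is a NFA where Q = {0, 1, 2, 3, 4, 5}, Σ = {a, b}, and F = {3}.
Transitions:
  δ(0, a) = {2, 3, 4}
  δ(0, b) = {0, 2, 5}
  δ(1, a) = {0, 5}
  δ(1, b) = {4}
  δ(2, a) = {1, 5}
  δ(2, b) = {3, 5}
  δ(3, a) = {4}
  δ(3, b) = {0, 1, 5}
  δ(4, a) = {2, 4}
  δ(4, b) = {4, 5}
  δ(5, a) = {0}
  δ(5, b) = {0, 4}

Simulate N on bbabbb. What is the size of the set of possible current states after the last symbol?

6

Start: {0}
read b: {0, 2, 5}
read b: {0, 2, 3, 4, 5}
read a: {0, 1, 2, 3, 4, 5}
read b: {0, 1, 2, 3, 4, 5}
read b: {0, 1, 2, 3, 4, 5}
read b: {0, 1, 2, 3, 4, 5}
Final reachable set {0, 1, 2, 3, 4, 5} has 6 states.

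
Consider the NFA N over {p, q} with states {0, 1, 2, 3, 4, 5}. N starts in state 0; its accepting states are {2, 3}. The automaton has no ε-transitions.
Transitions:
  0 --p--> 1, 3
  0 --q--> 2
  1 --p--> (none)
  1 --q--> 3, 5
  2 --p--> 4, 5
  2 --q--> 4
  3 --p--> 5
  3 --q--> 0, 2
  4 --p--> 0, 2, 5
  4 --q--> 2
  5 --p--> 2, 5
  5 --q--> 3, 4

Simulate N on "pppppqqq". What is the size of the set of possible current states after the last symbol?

Start: {0}
read p: {1, 3}
read p: {5}
read p: {2, 5}
read p: {2, 4, 5}
read p: {0, 2, 4, 5}
read q: {2, 3, 4}
read q: {0, 2, 4}
read q: {2, 4}
Final reachable set {2, 4} has 2 states.

2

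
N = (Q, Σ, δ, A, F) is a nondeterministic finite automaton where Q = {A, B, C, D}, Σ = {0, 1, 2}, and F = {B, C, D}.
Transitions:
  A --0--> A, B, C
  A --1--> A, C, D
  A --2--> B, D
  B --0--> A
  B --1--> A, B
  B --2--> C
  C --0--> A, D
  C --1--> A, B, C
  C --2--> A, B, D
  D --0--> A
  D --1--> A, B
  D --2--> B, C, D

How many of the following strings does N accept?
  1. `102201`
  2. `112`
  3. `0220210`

3

`102201`: accepted
`112`: accepted
`0220210`: accepted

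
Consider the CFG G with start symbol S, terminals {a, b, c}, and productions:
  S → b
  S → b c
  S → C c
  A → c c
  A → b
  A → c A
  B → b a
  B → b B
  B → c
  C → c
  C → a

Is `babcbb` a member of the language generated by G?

no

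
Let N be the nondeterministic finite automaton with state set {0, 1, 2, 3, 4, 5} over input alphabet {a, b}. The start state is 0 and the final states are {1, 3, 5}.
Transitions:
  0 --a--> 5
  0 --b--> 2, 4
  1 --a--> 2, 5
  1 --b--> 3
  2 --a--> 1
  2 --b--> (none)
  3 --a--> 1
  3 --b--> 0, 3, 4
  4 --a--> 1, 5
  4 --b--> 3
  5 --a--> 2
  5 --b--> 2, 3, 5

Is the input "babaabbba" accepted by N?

Start: {0}
read b: {2, 4}
read a: {1, 5}
read b: {2, 3, 5}
read a: {1, 2}
read a: {1, 2, 5}
read b: {2, 3, 5}
read b: {0, 2, 3, 4, 5}
read b: {0, 2, 3, 4, 5}
read a: {1, 2, 5}
Reachable ∩ accepting = {1, 5} — nonempty.

accepted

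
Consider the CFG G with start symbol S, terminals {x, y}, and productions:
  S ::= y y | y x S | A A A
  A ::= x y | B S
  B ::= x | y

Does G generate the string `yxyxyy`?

S ⇒ yxS ⇒ yxyxS ⇒ yxyxyy

yes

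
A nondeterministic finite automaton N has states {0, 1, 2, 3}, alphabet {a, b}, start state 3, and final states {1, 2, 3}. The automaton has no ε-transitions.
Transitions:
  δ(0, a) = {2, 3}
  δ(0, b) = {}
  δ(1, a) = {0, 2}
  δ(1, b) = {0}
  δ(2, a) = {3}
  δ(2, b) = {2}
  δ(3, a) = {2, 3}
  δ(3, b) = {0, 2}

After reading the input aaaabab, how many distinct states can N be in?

2

Start: {3}
read a: {2, 3}
read a: {2, 3}
read a: {2, 3}
read a: {2, 3}
read b: {0, 2}
read a: {2, 3}
read b: {0, 2}
Final reachable set {0, 2} has 2 states.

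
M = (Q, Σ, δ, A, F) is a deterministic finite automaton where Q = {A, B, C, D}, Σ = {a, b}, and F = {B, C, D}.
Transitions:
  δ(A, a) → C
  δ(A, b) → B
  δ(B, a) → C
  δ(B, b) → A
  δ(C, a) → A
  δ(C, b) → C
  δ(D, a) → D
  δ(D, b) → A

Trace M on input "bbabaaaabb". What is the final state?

A --b--> B
B --b--> A
A --a--> C
C --b--> C
C --a--> A
A --a--> C
C --a--> A
A --a--> C
C --b--> C
C --b--> C

C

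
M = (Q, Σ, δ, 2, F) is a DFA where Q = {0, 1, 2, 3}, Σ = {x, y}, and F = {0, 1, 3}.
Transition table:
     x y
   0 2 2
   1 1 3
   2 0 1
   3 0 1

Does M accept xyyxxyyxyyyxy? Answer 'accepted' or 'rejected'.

2 --x--> 0
0 --y--> 2
2 --y--> 1
1 --x--> 1
1 --x--> 1
1 --y--> 3
3 --y--> 1
1 --x--> 1
1 --y--> 3
3 --y--> 1
1 --y--> 3
3 --x--> 0
0 --y--> 2
End in state 2, which is not an accepting state.

rejected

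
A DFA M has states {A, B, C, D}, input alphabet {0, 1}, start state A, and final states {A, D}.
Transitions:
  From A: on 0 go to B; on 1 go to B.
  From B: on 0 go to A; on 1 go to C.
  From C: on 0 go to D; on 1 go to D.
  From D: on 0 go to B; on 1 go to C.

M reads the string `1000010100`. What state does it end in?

A --1--> B
B --0--> A
A --0--> B
B --0--> A
A --0--> B
B --1--> C
C --0--> D
D --1--> C
C --0--> D
D --0--> B

B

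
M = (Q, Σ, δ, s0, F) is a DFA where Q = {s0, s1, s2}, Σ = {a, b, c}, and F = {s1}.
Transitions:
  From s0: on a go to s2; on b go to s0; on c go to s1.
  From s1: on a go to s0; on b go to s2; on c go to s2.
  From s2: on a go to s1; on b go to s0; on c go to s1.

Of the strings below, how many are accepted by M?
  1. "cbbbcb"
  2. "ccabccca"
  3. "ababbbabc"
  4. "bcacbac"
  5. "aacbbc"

2

"cbbbcb": rejected
"ccabccca": rejected
"ababbbabc": accepted
"bcacbac": rejected
"aacbbc": accepted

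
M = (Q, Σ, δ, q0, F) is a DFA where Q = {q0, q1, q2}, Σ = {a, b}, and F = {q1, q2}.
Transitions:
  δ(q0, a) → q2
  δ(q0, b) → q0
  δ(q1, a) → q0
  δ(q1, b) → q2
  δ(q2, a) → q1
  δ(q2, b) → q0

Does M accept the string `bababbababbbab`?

rejected

q0 --b--> q0
q0 --a--> q2
q2 --b--> q0
q0 --a--> q2
q2 --b--> q0
q0 --b--> q0
q0 --a--> q2
q2 --b--> q0
q0 --a--> q2
q2 --b--> q0
q0 --b--> q0
q0 --b--> q0
q0 --a--> q2
q2 --b--> q0
End in state q0, which is not an accepting state.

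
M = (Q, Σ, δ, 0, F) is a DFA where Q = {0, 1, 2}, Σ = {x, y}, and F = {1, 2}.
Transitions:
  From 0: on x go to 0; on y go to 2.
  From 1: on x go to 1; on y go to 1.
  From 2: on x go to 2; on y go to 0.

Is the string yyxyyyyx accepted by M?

0 --y--> 2
2 --y--> 0
0 --x--> 0
0 --y--> 2
2 --y--> 0
0 --y--> 2
2 --y--> 0
0 --x--> 0
End in state 0, which is not an accepting state.

rejected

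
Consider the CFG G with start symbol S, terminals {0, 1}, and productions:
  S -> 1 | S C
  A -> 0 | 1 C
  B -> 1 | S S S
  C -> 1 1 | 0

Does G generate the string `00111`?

no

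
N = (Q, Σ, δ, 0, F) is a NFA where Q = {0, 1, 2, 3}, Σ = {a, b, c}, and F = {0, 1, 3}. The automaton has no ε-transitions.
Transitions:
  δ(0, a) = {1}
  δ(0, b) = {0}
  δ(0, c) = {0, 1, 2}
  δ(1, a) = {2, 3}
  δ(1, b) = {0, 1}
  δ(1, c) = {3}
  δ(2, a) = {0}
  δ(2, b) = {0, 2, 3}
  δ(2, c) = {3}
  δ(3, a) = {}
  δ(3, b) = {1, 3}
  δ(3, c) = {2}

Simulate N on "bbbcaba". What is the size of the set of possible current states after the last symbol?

Start: {0}
read b: {0}
read b: {0}
read b: {0}
read c: {0, 1, 2}
read a: {0, 1, 2, 3}
read b: {0, 1, 2, 3}
read a: {0, 1, 2, 3}
Final reachable set {0, 1, 2, 3} has 4 states.

4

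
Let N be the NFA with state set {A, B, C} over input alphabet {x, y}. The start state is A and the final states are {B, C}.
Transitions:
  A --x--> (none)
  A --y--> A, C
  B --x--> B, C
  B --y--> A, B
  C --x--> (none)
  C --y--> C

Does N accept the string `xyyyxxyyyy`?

Start: {A}
read x: {}
The reachable set is empty and stays empty for the remaining 9 symbols.
Reachable ∩ accepting = {} — empty.

rejected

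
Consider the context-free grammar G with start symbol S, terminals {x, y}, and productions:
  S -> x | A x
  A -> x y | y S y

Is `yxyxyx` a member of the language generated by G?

yes

S ⇒ Ax ⇒ ySyx ⇒ yAxyx ⇒ yxyxyx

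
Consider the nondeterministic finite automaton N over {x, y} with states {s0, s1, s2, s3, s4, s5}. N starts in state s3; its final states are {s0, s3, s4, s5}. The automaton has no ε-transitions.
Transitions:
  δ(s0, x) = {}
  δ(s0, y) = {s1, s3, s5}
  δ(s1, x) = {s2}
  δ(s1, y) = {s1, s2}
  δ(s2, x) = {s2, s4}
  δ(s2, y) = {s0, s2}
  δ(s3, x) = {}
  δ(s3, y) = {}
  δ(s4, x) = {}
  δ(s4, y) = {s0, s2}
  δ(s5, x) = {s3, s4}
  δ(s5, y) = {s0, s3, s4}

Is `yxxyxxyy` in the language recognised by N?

Start: {s3}
read y: {}
The reachable set is empty and stays empty for the remaining 7 symbols.
Reachable ∩ accepting = {} — empty.

rejected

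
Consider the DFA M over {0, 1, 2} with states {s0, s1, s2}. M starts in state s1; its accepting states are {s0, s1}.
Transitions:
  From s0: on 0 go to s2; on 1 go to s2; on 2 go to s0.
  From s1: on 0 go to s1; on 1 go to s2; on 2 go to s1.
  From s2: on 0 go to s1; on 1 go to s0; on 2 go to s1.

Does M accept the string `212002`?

s1 --2--> s1
s1 --1--> s2
s2 --2--> s1
s1 --0--> s1
s1 --0--> s1
s1 --2--> s1
End in state s1, which is an accepting state.

accepted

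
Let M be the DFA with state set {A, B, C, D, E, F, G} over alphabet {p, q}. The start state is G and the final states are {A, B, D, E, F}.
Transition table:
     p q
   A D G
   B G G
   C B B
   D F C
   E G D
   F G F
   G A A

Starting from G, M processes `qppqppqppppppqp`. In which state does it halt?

B

G --q--> A
A --p--> D
D --p--> F
F --q--> F
F --p--> G
G --p--> A
A --q--> G
G --p--> A
A --p--> D
D --p--> F
F --p--> G
G --p--> A
A --p--> D
D --q--> C
C --p--> B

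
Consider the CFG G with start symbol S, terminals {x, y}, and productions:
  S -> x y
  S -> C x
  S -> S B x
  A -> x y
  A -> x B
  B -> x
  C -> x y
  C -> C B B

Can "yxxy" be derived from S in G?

no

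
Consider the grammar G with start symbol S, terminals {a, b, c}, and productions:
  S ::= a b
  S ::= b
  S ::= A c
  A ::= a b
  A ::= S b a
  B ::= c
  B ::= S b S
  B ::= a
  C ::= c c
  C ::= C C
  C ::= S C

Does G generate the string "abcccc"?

no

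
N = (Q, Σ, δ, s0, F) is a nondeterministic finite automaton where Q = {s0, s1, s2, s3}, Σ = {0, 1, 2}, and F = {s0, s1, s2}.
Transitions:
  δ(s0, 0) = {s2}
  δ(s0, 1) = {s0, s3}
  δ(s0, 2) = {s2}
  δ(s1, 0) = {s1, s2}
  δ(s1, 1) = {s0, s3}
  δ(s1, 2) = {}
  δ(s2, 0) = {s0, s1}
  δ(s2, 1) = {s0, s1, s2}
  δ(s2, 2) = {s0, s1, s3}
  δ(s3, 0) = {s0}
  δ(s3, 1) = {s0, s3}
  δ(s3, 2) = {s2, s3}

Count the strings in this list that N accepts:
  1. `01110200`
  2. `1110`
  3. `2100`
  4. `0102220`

4

`01110200`: accepted
`1110`: accepted
`2100`: accepted
`0102220`: accepted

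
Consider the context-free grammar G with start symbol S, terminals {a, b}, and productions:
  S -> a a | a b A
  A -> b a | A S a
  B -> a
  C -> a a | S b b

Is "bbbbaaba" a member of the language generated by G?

no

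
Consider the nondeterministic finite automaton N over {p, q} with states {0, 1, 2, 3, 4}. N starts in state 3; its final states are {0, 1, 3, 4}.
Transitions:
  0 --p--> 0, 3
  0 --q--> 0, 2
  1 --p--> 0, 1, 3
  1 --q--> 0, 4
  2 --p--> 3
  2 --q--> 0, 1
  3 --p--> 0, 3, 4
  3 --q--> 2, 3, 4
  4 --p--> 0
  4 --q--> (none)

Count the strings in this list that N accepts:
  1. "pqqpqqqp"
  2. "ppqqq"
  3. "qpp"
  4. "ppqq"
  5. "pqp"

"pqqpqqqp": accepted
"ppqqq": accepted
"qpp": accepted
"ppqq": accepted
"pqp": accepted

5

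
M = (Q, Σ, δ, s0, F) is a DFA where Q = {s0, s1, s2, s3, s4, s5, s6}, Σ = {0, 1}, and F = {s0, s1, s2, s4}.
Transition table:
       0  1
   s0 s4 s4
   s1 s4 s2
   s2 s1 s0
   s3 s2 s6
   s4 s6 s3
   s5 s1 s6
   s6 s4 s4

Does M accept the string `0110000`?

s0 --0--> s4
s4 --1--> s3
s3 --1--> s6
s6 --0--> s4
s4 --0--> s6
s6 --0--> s4
s4 --0--> s6
End in state s6, which is not an accepting state.

rejected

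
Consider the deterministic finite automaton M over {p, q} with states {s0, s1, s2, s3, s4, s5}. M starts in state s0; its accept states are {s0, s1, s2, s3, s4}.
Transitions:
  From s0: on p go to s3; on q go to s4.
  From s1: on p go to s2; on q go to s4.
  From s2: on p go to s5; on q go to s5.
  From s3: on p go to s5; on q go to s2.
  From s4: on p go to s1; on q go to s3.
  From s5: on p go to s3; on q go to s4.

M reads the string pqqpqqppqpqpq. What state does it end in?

s0 --p--> s3
s3 --q--> s2
s2 --q--> s5
s5 --p--> s3
s3 --q--> s2
s2 --q--> s5
s5 --p--> s3
s3 --p--> s5
s5 --q--> s4
s4 --p--> s1
s1 --q--> s4
s4 --p--> s1
s1 --q--> s4

s4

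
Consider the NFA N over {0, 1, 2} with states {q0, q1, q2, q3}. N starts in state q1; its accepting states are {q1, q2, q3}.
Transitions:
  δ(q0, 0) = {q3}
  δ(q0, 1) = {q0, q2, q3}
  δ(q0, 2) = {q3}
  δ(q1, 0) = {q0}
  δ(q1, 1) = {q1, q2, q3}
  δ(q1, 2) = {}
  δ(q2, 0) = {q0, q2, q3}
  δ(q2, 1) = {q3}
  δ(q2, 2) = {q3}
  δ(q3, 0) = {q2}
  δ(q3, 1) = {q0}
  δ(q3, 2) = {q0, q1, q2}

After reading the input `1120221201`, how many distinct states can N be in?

3

Start: {q1}
read 1: {q1, q2, q3}
read 1: {q0, q1, q2, q3}
read 2: {q0, q1, q2, q3}
read 0: {q0, q2, q3}
read 2: {q0, q1, q2, q3}
read 2: {q0, q1, q2, q3}
read 1: {q0, q1, q2, q3}
read 2: {q0, q1, q2, q3}
read 0: {q0, q2, q3}
read 1: {q0, q2, q3}
Final reachable set {q0, q2, q3} has 3 states.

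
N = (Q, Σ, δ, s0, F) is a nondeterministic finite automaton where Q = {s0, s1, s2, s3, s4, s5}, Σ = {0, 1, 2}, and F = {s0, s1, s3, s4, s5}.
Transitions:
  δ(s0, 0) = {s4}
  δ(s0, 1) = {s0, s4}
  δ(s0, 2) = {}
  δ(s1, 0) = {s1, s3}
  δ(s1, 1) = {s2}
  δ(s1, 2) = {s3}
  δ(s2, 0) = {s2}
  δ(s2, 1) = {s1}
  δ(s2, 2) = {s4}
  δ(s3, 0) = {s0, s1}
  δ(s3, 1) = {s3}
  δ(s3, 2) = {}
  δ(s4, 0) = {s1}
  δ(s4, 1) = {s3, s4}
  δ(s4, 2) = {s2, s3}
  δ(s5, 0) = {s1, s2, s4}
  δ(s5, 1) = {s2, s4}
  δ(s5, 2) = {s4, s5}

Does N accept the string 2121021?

Start: {s0}
read 2: {}
The reachable set is empty and stays empty for the remaining 6 symbols.
Reachable ∩ accepting = {} — empty.

rejected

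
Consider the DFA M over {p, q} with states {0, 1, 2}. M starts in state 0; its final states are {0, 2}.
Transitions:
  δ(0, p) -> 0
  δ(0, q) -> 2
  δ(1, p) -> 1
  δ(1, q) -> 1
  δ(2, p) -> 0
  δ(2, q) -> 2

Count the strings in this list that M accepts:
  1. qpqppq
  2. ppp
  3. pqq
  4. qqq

4

qpqppq: accepted
ppp: accepted
pqq: accepted
qqq: accepted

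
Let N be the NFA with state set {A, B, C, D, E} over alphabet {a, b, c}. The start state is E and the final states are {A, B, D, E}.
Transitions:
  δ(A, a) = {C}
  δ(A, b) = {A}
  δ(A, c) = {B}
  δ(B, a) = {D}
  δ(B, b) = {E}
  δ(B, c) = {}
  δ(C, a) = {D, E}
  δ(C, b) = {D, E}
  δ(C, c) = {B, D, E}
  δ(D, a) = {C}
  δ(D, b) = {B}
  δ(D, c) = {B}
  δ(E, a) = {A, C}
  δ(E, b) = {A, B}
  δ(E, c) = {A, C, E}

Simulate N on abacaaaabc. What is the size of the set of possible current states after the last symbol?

Start: {E}
read a: {A, C}
read b: {A, D, E}
read a: {A, C}
read c: {B, D, E}
read a: {A, C, D}
read a: {C, D, E}
read a: {A, C, D, E}
read a: {A, C, D, E}
read b: {A, B, D, E}
read c: {A, B, C, E}
Final reachable set {A, B, C, E} has 4 states.

4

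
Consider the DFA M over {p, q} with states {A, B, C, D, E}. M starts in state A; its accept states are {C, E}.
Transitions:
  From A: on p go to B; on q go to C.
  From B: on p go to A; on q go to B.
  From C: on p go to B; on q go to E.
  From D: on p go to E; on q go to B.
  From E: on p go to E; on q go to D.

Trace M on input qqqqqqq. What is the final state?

A --q--> C
C --q--> E
E --q--> D
D --q--> B
B --q--> B
B --q--> B
B --q--> B

B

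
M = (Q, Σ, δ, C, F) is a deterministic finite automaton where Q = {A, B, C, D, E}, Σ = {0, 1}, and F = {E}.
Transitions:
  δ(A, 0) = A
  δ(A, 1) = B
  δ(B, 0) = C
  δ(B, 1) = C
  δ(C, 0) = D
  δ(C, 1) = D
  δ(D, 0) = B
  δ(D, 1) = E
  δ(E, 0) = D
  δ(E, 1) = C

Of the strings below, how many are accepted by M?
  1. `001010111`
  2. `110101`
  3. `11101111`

`001010111`: rejected
`110101`: accepted
`11101111`: accepted

2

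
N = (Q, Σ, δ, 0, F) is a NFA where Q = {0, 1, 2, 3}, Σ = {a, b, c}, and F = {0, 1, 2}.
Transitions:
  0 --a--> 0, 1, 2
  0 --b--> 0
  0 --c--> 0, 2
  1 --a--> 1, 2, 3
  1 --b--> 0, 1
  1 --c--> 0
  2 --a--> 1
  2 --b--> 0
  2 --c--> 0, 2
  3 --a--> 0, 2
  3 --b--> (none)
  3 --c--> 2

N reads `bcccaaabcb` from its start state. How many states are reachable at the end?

1

Start: {0}
read b: {0}
read c: {0, 2}
read c: {0, 2}
read c: {0, 2}
read a: {0, 1, 2}
read a: {0, 1, 2, 3}
read a: {0, 1, 2, 3}
read b: {0, 1}
read c: {0, 2}
read b: {0}
Final reachable set {0} has 1 state.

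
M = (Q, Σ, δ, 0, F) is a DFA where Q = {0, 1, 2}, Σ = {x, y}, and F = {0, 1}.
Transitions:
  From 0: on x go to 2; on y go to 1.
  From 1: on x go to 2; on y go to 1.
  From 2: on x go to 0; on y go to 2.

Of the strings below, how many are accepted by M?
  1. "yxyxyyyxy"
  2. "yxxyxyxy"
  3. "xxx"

1

"yxyxyyyxy": rejected
"yxxyxyxy": accepted
"xxx": rejected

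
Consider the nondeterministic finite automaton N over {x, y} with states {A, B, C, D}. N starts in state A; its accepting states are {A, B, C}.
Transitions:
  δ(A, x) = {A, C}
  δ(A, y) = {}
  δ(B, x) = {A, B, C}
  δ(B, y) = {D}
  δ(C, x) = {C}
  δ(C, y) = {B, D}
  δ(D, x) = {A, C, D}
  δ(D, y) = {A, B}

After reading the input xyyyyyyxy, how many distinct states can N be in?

3

Start: {A}
read x: {A, C}
read y: {B, D}
read y: {A, B, D}
read y: {A, B, D}
read y: {A, B, D}
read y: {A, B, D}
read y: {A, B, D}
read x: {A, B, C, D}
read y: {A, B, D}
Final reachable set {A, B, D} has 3 states.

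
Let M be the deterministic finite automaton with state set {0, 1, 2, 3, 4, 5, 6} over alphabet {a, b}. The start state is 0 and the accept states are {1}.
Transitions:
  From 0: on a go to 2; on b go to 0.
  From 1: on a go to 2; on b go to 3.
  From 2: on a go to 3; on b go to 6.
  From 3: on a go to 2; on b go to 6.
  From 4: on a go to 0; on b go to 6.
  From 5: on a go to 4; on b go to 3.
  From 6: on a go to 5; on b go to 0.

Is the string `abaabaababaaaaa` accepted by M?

0 --a--> 2
2 --b--> 6
6 --a--> 5
5 --a--> 4
4 --b--> 6
6 --a--> 5
5 --a--> 4
4 --b--> 6
6 --a--> 5
5 --b--> 3
3 --a--> 2
2 --a--> 3
3 --a--> 2
2 --a--> 3
3 --a--> 2
End in state 2, which is not an accepting state.

rejected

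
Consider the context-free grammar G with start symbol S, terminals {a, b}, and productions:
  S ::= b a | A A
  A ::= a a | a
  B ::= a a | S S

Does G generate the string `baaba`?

no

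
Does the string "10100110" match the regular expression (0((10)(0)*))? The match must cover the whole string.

No split of 10100110 into u·v has 0 matching u and ((10)(0)*) matching v.

no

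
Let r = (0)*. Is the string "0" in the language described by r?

yes

Split into 1 piece 0; each matches 0.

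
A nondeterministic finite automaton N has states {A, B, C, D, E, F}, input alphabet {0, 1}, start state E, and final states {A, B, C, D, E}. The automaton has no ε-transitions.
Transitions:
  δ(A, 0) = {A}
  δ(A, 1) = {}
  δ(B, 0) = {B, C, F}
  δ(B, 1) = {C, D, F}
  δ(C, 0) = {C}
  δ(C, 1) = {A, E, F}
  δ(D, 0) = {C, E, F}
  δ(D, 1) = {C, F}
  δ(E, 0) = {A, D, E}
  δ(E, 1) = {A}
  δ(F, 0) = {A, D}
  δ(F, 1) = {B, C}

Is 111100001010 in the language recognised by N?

Start: {E}
read 1: {A}
read 1: {}
The reachable set is empty and stays empty for the remaining 10 symbols.
Reachable ∩ accepting = {} — empty.

rejected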